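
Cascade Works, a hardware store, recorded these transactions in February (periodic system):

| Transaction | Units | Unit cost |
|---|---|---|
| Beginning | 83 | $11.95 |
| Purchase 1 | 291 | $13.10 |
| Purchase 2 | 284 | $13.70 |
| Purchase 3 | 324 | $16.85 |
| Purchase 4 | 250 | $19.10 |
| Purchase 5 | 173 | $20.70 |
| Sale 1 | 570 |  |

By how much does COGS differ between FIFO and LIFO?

$3,343.90

FIFO COGS: 83 @ $11.95 + 291 @ $13.10 + 196 @ $13.70 = $7,489.15
LIFO COGS: 173 @ $20.70 + 250 @ $19.10 + 147 @ $16.85 = $10,833.05
Difference = |$7,489.15 − $10,833.05| = $3,343.90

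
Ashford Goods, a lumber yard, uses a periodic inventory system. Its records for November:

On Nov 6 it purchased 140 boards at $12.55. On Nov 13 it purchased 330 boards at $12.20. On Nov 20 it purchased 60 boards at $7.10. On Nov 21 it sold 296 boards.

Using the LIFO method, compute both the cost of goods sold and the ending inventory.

COGS = $3,305.20; ending inventory = $2,903.80

Nov 21, 296 sold [LIFO — newest first]: 60 @ $7.10 + 236 @ $12.20 = $3,305.20
Ending inventory: 140 @ $12.55 + 94 @ $12.20 = $2,903.80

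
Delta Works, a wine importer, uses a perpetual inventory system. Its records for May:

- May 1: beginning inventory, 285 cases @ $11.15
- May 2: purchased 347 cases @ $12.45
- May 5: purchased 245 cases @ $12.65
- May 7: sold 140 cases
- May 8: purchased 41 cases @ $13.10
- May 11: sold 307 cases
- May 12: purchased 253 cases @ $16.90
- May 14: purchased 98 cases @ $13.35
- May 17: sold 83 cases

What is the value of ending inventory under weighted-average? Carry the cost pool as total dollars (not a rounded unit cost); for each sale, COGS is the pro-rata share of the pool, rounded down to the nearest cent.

After May 1: 285 on hand, pool $3,177.75 (≈ $11.1500 each)
After May 2: 632 on hand, pool $7,497.90 (≈ $11.8638 each)
After May 5: 877 on hand, pool $10,597.15 (≈ $12.0834 each)
May 7, sell 140: 140/877 × $10,597.15 → $1,691.67
After May 8: 778 on hand, pool $9,442.58 (≈ $12.1370 each)
May 11, sell 307: 307/778 × $9,442.58 → $3,726.05
After May 12: 724 on hand, pool $9,992.23 (≈ $13.8014 each)
After May 14: 822 on hand, pool $11,300.53 (≈ $13.7476 each)
May 17, sell 83: 83/822 × $11,300.53 → $1,141.05
Total COGS = $1,691.67 + $3,726.05 + $1,141.05 = $6,558.77
Ending inventory (cost pool remaining) = $10,159.48
Check: goods available $16,718.25 = COGS $6,558.77 + ending $10,159.48

Ending inventory = $10,159.48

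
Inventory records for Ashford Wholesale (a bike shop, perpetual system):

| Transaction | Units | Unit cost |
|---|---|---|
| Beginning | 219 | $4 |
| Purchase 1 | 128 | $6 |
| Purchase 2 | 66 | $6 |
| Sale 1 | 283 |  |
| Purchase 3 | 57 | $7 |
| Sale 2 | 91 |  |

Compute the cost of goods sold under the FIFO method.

Sale 1 (283) [FIFO — oldest first]: 219 @ $4 + 64 @ $6 = $1,260
Sale 2 (91) [FIFO — oldest first]: 64 @ $6 + 27 @ $6 = $546
Total COGS = $1,260 + $546 = $1,806
Ending inventory: 39 @ $6 + 57 @ $7 = $633

COGS = $1,806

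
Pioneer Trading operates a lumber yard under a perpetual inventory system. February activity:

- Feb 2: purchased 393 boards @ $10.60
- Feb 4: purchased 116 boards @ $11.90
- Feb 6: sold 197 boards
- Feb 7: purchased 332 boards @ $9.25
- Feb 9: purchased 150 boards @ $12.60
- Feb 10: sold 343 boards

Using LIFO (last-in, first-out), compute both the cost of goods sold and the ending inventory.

COGS = $5,914.25; ending inventory = $4,592.95

Feb 6, 197 sold [LIFO — newest first]: 116 @ $11.90 + 81 @ $10.60 = $2,239.00
Feb 10, 343 sold [LIFO — newest first]: 150 @ $12.60 + 193 @ $9.25 = $3,675.25
Total COGS = $2,239.00 + $3,675.25 = $5,914.25
Ending inventory: 312 @ $10.60 + 139 @ $9.25 = $4,592.95
Check: goods available $10,507.20 = COGS $5,914.25 + ending $4,592.95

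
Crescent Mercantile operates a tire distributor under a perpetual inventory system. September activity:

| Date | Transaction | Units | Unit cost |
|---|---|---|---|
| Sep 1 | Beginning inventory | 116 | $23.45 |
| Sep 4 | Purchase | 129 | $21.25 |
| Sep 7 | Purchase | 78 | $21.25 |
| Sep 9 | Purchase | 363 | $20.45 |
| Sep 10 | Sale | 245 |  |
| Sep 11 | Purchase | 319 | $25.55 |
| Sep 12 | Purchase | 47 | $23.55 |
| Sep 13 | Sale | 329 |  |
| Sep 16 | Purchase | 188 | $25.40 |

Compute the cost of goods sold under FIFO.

COGS = $12,251.90

Sep 10, 245 sold [FIFO — oldest first]: 116 @ $23.45 + 129 @ $21.25 = $5,461.45
Sep 13, 329 sold [FIFO — oldest first]: 78 @ $21.25 + 251 @ $20.45 = $6,790.45
Total COGS = $5,461.45 + $6,790.45 = $12,251.90
Ending inventory: 112 @ $20.45 + 319 @ $25.55 + 47 @ $23.55 + 188 @ $25.40 = $16,322.90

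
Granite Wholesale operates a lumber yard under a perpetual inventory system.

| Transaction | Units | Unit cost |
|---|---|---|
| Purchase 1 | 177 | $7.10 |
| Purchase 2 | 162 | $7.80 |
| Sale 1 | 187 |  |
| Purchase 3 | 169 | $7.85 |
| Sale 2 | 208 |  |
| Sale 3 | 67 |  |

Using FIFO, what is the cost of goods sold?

Sale 1 (187) [FIFO — oldest first]: 177 @ $7.10 + 10 @ $7.80 = $1,334.70
Sale 2 (208) [FIFO — oldest first]: 152 @ $7.80 + 56 @ $7.85 = $1,625.20
Sale 3 (67) [FIFO — oldest first]: 67 @ $7.85 = $525.95
Total COGS = $1,334.70 + $1,625.20 + $525.95 = $3,485.85
Ending inventory: 46 @ $7.85 = $361.10

COGS = $3,485.85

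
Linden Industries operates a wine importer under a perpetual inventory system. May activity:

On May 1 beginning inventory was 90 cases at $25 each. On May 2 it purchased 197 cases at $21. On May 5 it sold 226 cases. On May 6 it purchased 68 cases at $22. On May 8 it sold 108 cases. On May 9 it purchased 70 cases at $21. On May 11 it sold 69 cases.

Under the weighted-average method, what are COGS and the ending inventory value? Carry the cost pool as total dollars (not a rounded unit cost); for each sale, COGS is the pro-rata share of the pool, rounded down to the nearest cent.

COGS = $8,885.31; ending inventory = $467.69

After May 1: 90 on hand, pool $2,250.00 (≈ $25.0000 each)
After May 2: 287 on hand, pool $6,387.00 (≈ $22.2544 each)
May 5, sell 226: 226/287 × $6,387.00 → $5,029.48
After May 6: 129 on hand, pool $2,853.52 (≈ $22.1203 each)
May 8, sell 108: 108/129 × $2,853.52 → $2,388.99
After May 9: 91 on hand, pool $1,934.53 (≈ $21.2586 each)
May 11, sell 69: 69/91 × $1,934.53 → $1,466.84
Total COGS = $5,029.48 + $2,388.99 + $1,466.84 = $8,885.31
Ending inventory (cost pool remaining) = $467.69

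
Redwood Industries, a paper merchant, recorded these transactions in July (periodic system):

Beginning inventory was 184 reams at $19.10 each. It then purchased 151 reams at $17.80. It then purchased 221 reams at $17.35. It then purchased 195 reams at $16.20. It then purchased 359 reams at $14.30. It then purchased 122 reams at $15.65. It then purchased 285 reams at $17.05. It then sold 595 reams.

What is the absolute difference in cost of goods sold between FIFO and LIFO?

$1,211.40

FIFO COGS: 184 @ $19.10 + 151 @ $17.80 + 221 @ $17.35 + 39 @ $16.20 = $10,668.35
LIFO COGS: 285 @ $17.05 + 122 @ $15.65 + 188 @ $14.30 = $9,456.95
Difference = |$10,668.35 − $9,456.95| = $1,211.40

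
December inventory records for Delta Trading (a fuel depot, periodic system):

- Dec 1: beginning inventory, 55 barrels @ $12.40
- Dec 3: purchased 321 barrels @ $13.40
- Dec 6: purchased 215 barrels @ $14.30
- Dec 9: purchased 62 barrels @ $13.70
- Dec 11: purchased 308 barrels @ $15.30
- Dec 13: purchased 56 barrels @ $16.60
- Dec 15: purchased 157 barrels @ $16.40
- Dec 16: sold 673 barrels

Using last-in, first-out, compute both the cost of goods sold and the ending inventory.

Dec 16, 673 sold [LIFO — newest first]: 157 @ $16.40 + 56 @ $16.60 + 308 @ $15.30 + 62 @ $13.70 + 90 @ $14.30 = $10,353.20
Ending inventory: 55 @ $12.40 + 321 @ $13.40 + 125 @ $14.30 = $6,770.90
Check: goods available $17,124.10 = COGS $10,353.20 + ending $6,770.90

COGS = $10,353.20; ending inventory = $6,770.90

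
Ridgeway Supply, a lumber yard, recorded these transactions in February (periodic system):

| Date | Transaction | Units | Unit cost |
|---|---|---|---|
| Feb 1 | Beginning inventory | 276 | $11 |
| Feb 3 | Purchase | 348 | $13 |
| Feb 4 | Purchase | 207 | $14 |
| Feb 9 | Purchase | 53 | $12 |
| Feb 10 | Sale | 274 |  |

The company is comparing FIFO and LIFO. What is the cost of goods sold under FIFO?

FIFO COGS: 274 @ $11 = $3,014
LIFO COGS: 53 @ $12 + 207 @ $14 + 14 @ $13 = $3,716

COGS = $3,014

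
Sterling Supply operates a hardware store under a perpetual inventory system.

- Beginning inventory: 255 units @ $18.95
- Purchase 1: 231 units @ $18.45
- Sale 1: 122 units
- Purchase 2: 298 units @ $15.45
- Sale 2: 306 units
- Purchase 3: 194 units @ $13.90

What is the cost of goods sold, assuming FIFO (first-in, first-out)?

Sale 1 (122) [FIFO — oldest first]: 122 @ $18.95 = $2,311.90
Sale 2 (306) [FIFO — oldest first]: 133 @ $18.95 + 173 @ $18.45 = $5,712.20
Total COGS = $2,311.90 + $5,712.20 = $8,024.10
Ending inventory: 58 @ $18.45 + 298 @ $15.45 + 194 @ $13.90 = $8,370.80

COGS = $8,024.10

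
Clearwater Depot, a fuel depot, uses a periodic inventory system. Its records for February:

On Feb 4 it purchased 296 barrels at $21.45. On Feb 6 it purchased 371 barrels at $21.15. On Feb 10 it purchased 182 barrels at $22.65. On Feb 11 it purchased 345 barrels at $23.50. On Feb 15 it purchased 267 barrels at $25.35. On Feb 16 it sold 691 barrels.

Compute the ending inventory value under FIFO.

Feb 16, 691 sold [FIFO — oldest first]: 296 @ $21.45 + 371 @ $21.15 + 24 @ $22.65 = $14,739.45
Ending inventory: 158 @ $22.65 + 345 @ $23.50 + 267 @ $25.35 = $18,454.65
Check: goods available $33,194.10 = COGS $14,739.45 + ending $18,454.65

Ending inventory = $18,454.65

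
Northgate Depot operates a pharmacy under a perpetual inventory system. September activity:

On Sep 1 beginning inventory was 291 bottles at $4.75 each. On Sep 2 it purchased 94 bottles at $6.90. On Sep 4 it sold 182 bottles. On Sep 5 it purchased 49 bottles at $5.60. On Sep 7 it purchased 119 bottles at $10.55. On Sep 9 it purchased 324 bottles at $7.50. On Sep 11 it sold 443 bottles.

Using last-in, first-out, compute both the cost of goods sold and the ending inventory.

COGS = $4,752.05; ending inventory = $1,238.65

Sep 4, 182 sold [LIFO — newest first]: 94 @ $6.90 + 88 @ $4.75 = $1,066.60
Sep 11, 443 sold [LIFO — newest first]: 324 @ $7.50 + 119 @ $10.55 = $3,685.45
Total COGS = $1,066.60 + $3,685.45 = $4,752.05
Ending inventory: 203 @ $4.75 + 49 @ $5.60 = $1,238.65
Check: goods available $5,990.70 = COGS $4,752.05 + ending $1,238.65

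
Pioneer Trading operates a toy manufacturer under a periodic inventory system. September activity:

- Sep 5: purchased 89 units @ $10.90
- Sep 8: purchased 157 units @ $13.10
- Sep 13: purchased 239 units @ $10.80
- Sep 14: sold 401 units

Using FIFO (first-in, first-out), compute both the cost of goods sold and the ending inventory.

COGS = $4,700.80; ending inventory = $907.20

Sep 14, 401 sold [FIFO — oldest first]: 89 @ $10.90 + 157 @ $13.10 + 155 @ $10.80 = $4,700.80
Ending inventory: 84 @ $10.80 = $907.20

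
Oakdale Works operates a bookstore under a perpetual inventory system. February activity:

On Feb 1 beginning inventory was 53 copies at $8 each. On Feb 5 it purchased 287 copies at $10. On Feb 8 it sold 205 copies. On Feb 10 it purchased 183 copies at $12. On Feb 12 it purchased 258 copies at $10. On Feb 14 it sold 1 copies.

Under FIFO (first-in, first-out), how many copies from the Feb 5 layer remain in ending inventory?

134

Feb 8, 205 sold [FIFO — oldest first]: 53 @ $8 + 152 @ $10 = $1,944
Feb 14, 1 sold [FIFO — oldest first]: 1 @ $10 = $10
Total COGS = $1,944 + $10 = $1,954
Ending inventory: 134 @ $10 + 183 @ $12 + 258 @ $10 = $6,116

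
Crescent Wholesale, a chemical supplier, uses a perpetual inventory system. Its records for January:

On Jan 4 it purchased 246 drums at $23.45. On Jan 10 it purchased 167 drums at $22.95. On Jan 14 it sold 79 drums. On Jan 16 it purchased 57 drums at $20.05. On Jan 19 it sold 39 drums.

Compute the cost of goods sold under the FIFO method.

Jan 14, 79 sold [FIFO — oldest first]: 79 @ $23.45 = $1,852.55
Jan 19, 39 sold [FIFO — oldest first]: 39 @ $23.45 = $914.55
Total COGS = $1,852.55 + $914.55 = $2,767.10
Ending inventory: 128 @ $23.45 + 167 @ $22.95 + 57 @ $20.05 = $7,977.10
Check: goods available $10,744.20 = COGS $2,767.10 + ending $7,977.10

COGS = $2,767.10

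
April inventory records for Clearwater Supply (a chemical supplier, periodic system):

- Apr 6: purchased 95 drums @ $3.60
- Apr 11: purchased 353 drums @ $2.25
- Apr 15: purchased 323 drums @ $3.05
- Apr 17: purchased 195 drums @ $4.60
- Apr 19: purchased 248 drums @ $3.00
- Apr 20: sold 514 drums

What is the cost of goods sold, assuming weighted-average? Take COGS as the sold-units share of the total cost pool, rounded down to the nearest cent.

Apr 20, sell 514: 514/1214 × $3,762.40 → $1,592.97
Ending inventory (cost pool remaining) = $2,169.43

COGS = $1,592.97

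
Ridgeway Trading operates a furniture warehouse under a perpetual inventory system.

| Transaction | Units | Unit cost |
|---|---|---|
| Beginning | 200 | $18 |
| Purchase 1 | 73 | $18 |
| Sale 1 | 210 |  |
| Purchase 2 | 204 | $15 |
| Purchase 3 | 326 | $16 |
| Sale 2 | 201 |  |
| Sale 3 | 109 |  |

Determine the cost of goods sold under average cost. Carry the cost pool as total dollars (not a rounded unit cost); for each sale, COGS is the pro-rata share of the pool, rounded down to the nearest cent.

After Beginning: 200 on hand, pool $3,600.00 (≈ $18.0000 each)
After Purchase 1: 273 on hand, pool $4,914.00 (≈ $18.0000 each)
Sale 1, sell 210: 210/273 × $4,914.00 → $3,780.00
After Purchase 2: 267 on hand, pool $4,194.00 (≈ $15.7079 each)
After Purchase 3: 593 on hand, pool $9,410.00 (≈ $15.8685 each)
Sale 2, sell 201: 201/593 × $9,410.00 → $3,189.56
Sale 3, sell 109: 109/392 × $6,220.44 → $1,729.66
Total COGS = $3,780.00 + $3,189.56 + $1,729.66 = $8,699.22
Ending inventory (cost pool remaining) = $4,490.78

COGS = $8,699.22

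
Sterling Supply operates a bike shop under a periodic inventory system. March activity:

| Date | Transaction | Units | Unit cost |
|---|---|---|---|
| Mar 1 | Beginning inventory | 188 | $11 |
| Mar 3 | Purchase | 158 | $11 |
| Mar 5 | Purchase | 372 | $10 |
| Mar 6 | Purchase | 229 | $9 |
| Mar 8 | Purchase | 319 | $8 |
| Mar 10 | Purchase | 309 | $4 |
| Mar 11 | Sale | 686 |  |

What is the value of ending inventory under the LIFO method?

Mar 11, 686 sold [LIFO — newest first]: 309 @ $4 + 319 @ $8 + 58 @ $9 = $4,310
Ending inventory: 188 @ $11 + 158 @ $11 + 372 @ $10 + 171 @ $9 = $9,065
Check: goods available $13,375 = COGS $4,310 + ending $9,065

Ending inventory = $9,065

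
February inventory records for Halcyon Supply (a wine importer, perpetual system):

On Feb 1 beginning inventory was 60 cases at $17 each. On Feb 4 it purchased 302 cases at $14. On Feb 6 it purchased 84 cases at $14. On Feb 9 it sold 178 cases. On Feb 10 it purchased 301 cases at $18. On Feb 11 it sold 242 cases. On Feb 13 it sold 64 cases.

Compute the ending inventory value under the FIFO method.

Ending inventory = $4,734

Feb 9, 178 sold [FIFO — oldest first]: 60 @ $17 + 118 @ $14 = $2,672
Feb 11, 242 sold [FIFO — oldest first]: 184 @ $14 + 58 @ $14 = $3,388
Feb 13, 64 sold [FIFO — oldest first]: 26 @ $14 + 38 @ $18 = $1,048
Total COGS = $2,672 + $3,388 + $1,048 = $7,108
Ending inventory: 263 @ $18 = $4,734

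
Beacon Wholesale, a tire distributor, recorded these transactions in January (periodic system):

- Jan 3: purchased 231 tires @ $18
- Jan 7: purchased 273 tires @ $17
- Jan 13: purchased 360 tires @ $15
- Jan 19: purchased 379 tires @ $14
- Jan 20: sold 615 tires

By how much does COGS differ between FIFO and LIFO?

$1,618

FIFO COGS: 231 @ $18 + 273 @ $17 + 111 @ $15 = $10,464
LIFO COGS: 379 @ $14 + 236 @ $15 = $8,846
Difference = |$10,464 − $8,846| = $1,618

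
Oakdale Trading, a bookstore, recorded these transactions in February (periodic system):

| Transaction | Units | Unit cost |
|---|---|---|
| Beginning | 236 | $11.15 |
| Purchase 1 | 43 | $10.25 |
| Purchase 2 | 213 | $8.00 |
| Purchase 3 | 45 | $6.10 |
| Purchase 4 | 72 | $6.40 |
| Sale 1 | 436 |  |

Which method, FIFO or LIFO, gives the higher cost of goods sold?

FIFO COGS: 236 @ $11.15 + 43 @ $10.25 + 157 @ $8.00 = $4,328.15
LIFO COGS: 72 @ $6.40 + 45 @ $6.10 + 213 @ $8.00 + 43 @ $10.25 + 63 @ $11.15 = $3,582.50

FIFO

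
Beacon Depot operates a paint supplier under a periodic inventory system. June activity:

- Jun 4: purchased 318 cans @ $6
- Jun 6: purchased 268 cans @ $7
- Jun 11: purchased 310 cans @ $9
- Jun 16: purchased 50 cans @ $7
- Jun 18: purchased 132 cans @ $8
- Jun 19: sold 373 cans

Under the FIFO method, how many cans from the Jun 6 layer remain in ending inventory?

Jun 19, 373 sold [FIFO — oldest first]: 318 @ $6 + 55 @ $7 = $2,293
Ending inventory: 213 @ $7 + 310 @ $9 + 50 @ $7 + 132 @ $8 = $5,687
Check: goods available $7,980 = COGS $2,293 + ending $5,687

213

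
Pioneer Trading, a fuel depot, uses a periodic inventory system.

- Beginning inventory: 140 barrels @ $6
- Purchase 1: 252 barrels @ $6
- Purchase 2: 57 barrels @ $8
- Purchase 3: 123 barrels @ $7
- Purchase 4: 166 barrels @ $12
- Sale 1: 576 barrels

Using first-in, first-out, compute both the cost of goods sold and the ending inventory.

Sale 1 (576) [FIFO — oldest first]: 140 @ $6 + 252 @ $6 + 57 @ $8 + 123 @ $7 + 4 @ $12 = $3,717
Ending inventory: 162 @ $12 = $1,944

COGS = $3,717; ending inventory = $1,944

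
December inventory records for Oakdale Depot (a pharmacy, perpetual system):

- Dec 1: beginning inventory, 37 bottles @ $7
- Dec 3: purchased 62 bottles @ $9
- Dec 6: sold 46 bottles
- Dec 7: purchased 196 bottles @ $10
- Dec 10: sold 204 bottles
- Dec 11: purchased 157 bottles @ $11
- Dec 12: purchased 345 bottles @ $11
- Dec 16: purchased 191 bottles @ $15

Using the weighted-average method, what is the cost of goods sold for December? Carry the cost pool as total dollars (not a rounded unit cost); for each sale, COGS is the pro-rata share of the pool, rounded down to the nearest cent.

After Dec 1: 37 on hand, pool $259.00 (≈ $7.0000 each)
After Dec 3: 99 on hand, pool $817.00 (≈ $8.2525 each)
Dec 6, sell 46: 46/99 × $817.00 → $379.61
After Dec 7: 249 on hand, pool $2,397.39 (≈ $9.6281 each)
Dec 10, sell 204: 204/249 × $2,397.39 → $1,964.12
After Dec 11: 202 on hand, pool $2,160.27 (≈ $10.6944 each)
After Dec 12: 547 on hand, pool $5,955.27 (≈ $10.8871 each)
After Dec 16: 738 on hand, pool $8,820.27 (≈ $11.9516 each)
Total COGS = $379.61 + $1,964.12 = $2,343.73
Ending inventory (cost pool remaining) = $8,820.27

COGS = $2,343.73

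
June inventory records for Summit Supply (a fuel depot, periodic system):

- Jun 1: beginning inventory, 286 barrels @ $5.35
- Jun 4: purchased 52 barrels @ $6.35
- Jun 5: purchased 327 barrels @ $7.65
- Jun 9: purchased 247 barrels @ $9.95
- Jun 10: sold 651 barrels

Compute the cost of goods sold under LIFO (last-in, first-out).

Jun 10, 651 sold [LIFO — newest first]: 247 @ $9.95 + 327 @ $7.65 + 52 @ $6.35 + 25 @ $5.35 = $5,423.15
Ending inventory: 261 @ $5.35 = $1,396.35
Check: goods available $6,819.50 = COGS $5,423.15 + ending $1,396.35

COGS = $5,423.15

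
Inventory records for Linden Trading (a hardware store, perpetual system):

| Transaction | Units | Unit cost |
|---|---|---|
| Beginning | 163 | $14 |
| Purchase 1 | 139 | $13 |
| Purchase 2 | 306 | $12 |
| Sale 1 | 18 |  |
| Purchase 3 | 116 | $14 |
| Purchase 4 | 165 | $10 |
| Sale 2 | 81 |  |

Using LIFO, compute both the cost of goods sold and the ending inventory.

COGS = $1,026; ending inventory = $10,009

Sale 1 (18) [LIFO — newest first]: 18 @ $12 = $216
Sale 2 (81) [LIFO — newest first]: 81 @ $10 = $810
Total COGS = $216 + $810 = $1,026
Ending inventory: 163 @ $14 + 139 @ $13 + 288 @ $12 + 116 @ $14 + 84 @ $10 = $10,009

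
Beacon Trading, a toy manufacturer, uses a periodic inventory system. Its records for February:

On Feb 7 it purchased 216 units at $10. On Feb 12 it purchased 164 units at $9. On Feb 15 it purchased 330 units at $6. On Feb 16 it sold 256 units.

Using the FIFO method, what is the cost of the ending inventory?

Feb 16, 256 sold [FIFO — oldest first]: 216 @ $10 + 40 @ $9 = $2,520
Ending inventory: 124 @ $9 + 330 @ $6 = $3,096

Ending inventory = $3,096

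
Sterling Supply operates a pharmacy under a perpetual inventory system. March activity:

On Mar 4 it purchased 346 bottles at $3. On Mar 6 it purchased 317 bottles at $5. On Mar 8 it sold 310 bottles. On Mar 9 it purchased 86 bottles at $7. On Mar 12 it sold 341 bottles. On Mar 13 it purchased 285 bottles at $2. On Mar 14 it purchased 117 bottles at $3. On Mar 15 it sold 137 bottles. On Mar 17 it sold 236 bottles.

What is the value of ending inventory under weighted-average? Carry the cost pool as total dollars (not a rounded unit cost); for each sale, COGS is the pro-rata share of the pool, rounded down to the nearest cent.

After Mar 4: 346 on hand, pool $1,038.00 (≈ $3.0000 each)
After Mar 6: 663 on hand, pool $2,623.00 (≈ $3.9563 each)
Mar 8, sell 310: 310/663 × $2,623.00 → $1,226.44
After Mar 9: 439 on hand, pool $1,998.56 (≈ $4.5525 each)
Mar 12, sell 341: 341/439 × $1,998.56 → $1,552.41
After Mar 13: 383 on hand, pool $1,016.15 (≈ $2.6531 each)
After Mar 14: 500 on hand, pool $1,367.15 (≈ $2.7343 each)
Mar 15, sell 137: 137/500 × $1,367.15 → $374.59
Mar 17, sell 236: 236/363 × $992.56 → $645.30
Total COGS = $1,226.44 + $1,552.41 + $374.59 + $645.30 = $3,798.74
Ending inventory (cost pool remaining) = $347.26

Ending inventory = $347.26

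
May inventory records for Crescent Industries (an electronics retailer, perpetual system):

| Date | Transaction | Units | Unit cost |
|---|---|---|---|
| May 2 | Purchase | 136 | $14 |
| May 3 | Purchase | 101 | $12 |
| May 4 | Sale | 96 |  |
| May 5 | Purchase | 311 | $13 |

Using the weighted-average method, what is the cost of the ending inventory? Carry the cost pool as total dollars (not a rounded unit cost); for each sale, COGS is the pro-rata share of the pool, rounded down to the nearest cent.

After May 2: 136 on hand, pool $1,904.00 (≈ $14.0000 each)
After May 3: 237 on hand, pool $3,116.00 (≈ $13.1477 each)
May 4, sell 96: 96/237 × $3,116.00 → $1,262.17
After May 5: 452 on hand, pool $5,896.83 (≈ $13.0461 each)
Ending inventory (cost pool remaining) = $5,896.83
Check: goods available $7,159.00 = COGS $1,262.17 + ending $5,896.83

Ending inventory = $5,896.83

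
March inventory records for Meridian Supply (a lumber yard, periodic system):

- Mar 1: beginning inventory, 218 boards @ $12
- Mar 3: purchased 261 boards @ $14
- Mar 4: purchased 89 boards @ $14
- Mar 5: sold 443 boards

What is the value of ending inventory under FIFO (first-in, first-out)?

Ending inventory = $1,750

Mar 5, 443 sold [FIFO — oldest first]: 218 @ $12 + 225 @ $14 = $5,766
Ending inventory: 36 @ $14 + 89 @ $14 = $1,750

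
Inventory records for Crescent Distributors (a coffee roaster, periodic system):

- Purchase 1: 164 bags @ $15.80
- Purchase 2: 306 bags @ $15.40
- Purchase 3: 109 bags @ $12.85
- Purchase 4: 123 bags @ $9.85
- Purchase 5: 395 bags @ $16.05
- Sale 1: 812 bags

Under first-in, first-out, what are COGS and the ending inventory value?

Sale 1 (812) [FIFO — oldest first]: 164 @ $15.80 + 306 @ $15.40 + 109 @ $12.85 + 123 @ $9.85 + 110 @ $16.05 = $11,681.30
Ending inventory: 285 @ $16.05 = $4,574.25

COGS = $11,681.30; ending inventory = $4,574.25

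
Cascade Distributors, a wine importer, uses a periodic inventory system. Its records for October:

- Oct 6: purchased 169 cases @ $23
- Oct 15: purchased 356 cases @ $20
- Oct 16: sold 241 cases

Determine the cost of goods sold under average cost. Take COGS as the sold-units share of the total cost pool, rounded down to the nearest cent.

COGS = $5,052.73

Oct 16, sell 241: 241/525 × $11,007.00 → $5,052.73
Ending inventory (cost pool remaining) = $5,954.27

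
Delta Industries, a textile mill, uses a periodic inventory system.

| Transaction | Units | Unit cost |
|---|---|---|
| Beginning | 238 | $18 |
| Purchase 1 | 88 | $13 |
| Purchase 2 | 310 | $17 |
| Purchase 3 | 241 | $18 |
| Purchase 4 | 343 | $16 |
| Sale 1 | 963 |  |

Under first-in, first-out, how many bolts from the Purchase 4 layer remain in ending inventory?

257

Sale 1 (963) [FIFO — oldest first]: 238 @ $18 + 88 @ $13 + 310 @ $17 + 241 @ $18 + 86 @ $16 = $16,412
Ending inventory: 257 @ $16 = $4,112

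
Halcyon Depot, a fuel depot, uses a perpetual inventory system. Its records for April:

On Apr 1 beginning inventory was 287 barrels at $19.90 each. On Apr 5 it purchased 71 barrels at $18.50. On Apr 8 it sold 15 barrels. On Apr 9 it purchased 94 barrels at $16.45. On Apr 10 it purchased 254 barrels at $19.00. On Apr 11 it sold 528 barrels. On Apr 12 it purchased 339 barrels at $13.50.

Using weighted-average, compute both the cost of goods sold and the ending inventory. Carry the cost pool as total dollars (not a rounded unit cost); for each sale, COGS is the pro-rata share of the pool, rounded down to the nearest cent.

After Apr 1: 287 on hand, pool $5,711.30 (≈ $19.9000 each)
After Apr 5: 358 on hand, pool $7,024.80 (≈ $19.6223 each)
Apr 8, sell 15: 15/358 × $7,024.80 → $294.33
After Apr 9: 437 on hand, pool $8,276.77 (≈ $18.9400 each)
After Apr 10: 691 on hand, pool $13,102.77 (≈ $18.9620 each)
Apr 11, sell 528: 528/691 × $13,102.77 → $10,011.95
After Apr 12: 502 on hand, pool $7,667.32 (≈ $15.2735 each)
Total COGS = $294.33 + $10,011.95 = $10,306.28
Ending inventory (cost pool remaining) = $7,667.32

COGS = $10,306.28; ending inventory = $7,667.32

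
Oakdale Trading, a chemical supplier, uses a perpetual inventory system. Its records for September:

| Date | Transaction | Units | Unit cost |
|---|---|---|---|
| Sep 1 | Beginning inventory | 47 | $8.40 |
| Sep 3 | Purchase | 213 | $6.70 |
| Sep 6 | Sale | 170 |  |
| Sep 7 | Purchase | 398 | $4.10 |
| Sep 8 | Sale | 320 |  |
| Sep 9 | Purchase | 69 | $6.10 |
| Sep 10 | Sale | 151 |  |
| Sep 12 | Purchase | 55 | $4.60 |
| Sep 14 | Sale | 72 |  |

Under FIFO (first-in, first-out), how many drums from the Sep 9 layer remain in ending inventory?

Sep 6, 170 sold [FIFO — oldest first]: 47 @ $8.40 + 123 @ $6.70 = $1,218.90
Sep 8, 320 sold [FIFO — oldest first]: 90 @ $6.70 + 230 @ $4.10 = $1,546.00
Sep 10, 151 sold [FIFO — oldest first]: 151 @ $4.10 = $619.10
Sep 14, 72 sold [FIFO — oldest first]: 17 @ $4.10 + 55 @ $6.10 = $405.20
Total COGS = $1,218.90 + $1,546.00 + $619.10 + $405.20 = $3,789.20
Ending inventory: 14 @ $6.10 + 55 @ $4.60 = $338.40
Check: goods available $4,127.60 = COGS $3,789.20 + ending $338.40

14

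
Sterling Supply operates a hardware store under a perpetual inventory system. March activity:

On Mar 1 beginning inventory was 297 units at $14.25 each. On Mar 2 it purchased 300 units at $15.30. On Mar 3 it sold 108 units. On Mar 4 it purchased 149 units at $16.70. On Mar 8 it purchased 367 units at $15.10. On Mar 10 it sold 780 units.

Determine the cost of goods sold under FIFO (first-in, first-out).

Mar 3, 108 sold [FIFO — oldest first]: 108 @ $14.25 = $1,539.00
Mar 10, 780 sold [FIFO — oldest first]: 189 @ $14.25 + 300 @ $15.30 + 149 @ $16.70 + 142 @ $15.10 = $11,915.75
Total COGS = $1,539.00 + $11,915.75 = $13,454.75
Ending inventory: 225 @ $15.10 = $3,397.50

COGS = $13,454.75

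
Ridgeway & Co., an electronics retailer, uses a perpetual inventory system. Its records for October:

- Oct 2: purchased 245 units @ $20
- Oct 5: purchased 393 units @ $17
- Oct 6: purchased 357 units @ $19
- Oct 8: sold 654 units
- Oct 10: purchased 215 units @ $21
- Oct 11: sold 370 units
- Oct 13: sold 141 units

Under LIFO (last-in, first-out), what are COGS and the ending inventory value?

Oct 8, 654 sold [LIFO — newest first]: 357 @ $19 + 297 @ $17 = $11,832
Oct 11, 370 sold [LIFO — newest first]: 215 @ $21 + 96 @ $17 + 59 @ $20 = $7,327
Oct 13, 141 sold [LIFO — newest first]: 141 @ $20 = $2,820
Total COGS = $11,832 + $7,327 + $2,820 = $21,979
Ending inventory: 45 @ $20 = $900
Check: goods available $22,879 = COGS $21,979 + ending $900

COGS = $21,979; ending inventory = $900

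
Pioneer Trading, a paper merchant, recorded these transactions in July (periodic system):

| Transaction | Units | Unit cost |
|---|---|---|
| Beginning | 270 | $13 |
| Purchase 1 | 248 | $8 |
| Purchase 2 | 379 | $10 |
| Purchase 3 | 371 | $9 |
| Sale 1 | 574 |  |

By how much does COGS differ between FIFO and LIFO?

FIFO COGS: 270 @ $13 + 248 @ $8 + 56 @ $10 = $6,054
LIFO COGS: 371 @ $9 + 203 @ $10 = $5,369
Difference = |$6,054 − $5,369| = $685

$685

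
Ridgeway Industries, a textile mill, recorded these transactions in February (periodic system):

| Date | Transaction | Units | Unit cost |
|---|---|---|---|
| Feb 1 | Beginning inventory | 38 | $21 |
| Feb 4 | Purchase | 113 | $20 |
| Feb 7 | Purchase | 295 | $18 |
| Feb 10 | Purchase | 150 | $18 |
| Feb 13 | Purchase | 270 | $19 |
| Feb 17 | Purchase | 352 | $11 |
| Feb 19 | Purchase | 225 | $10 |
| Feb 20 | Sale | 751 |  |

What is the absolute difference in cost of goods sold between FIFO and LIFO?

FIFO COGS: 38 @ $21 + 113 @ $20 + 295 @ $18 + 150 @ $18 + 155 @ $19 = $14,013
LIFO COGS: 225 @ $10 + 352 @ $11 + 174 @ $19 = $9,428
Difference = |$14,013 − $9,428| = $4,585

$4,585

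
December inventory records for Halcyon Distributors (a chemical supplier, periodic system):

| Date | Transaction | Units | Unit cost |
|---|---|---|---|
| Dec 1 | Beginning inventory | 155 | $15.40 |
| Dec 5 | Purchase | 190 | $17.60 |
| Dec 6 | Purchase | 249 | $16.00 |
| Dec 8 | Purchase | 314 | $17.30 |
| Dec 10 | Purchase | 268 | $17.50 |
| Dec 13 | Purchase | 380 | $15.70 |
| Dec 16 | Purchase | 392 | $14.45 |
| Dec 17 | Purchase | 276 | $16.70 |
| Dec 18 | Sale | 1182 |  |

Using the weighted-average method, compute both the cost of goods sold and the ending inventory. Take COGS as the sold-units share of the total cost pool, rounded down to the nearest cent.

Dec 18, sell 1182: 1182/2224 × $36,076.80 → $19,173.91
Ending inventory (cost pool remaining) = $16,902.89
Check: goods available $36,076.80 = COGS $19,173.91 + ending $16,902.89

COGS = $19,173.91; ending inventory = $16,902.89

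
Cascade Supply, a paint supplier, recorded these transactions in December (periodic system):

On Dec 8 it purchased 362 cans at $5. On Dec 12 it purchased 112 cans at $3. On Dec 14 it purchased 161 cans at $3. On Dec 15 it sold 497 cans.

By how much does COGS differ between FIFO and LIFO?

FIFO COGS: 362 @ $5 + 112 @ $3 + 23 @ $3 = $2,215
LIFO COGS: 161 @ $3 + 112 @ $3 + 224 @ $5 = $1,939
Difference = |$2,215 − $1,939| = $276

$276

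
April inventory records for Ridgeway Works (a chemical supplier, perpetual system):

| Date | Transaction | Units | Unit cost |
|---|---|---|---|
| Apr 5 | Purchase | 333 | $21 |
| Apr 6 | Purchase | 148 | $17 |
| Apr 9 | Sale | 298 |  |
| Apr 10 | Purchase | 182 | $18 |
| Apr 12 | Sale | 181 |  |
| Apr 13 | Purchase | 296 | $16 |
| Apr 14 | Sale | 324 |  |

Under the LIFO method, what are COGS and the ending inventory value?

Apr 9, 298 sold [LIFO — newest first]: 148 @ $17 + 150 @ $21 = $5,666
Apr 12, 181 sold [LIFO — newest first]: 181 @ $18 = $3,258
Apr 14, 324 sold [LIFO — newest first]: 296 @ $16 + 1 @ $18 + 27 @ $21 = $5,321
Total COGS = $5,666 + $3,258 + $5,321 = $14,245
Ending inventory: 156 @ $21 = $3,276
Check: goods available $17,521 = COGS $14,245 + ending $3,276

COGS = $14,245; ending inventory = $3,276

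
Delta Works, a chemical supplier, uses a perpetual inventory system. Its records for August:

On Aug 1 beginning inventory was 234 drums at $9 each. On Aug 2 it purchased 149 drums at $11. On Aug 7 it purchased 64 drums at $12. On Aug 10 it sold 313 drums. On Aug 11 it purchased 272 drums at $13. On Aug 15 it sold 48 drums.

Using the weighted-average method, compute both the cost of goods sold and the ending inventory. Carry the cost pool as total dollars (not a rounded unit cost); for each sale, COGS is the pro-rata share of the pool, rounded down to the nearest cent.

COGS = $3,738.09; ending inventory = $4,310.91

After Aug 1: 234 on hand, pool $2,106.00 (≈ $9.0000 each)
After Aug 2: 383 on hand, pool $3,745.00 (≈ $9.7781 each)
After Aug 7: 447 on hand, pool $4,513.00 (≈ $10.0962 each)
Aug 10, sell 313: 313/447 × $4,513.00 → $3,160.10
After Aug 11: 406 on hand, pool $4,888.90 (≈ $12.0416 each)
Aug 15, sell 48: 48/406 × $4,888.90 → $577.99
Total COGS = $3,160.10 + $577.99 = $3,738.09
Ending inventory (cost pool remaining) = $4,310.91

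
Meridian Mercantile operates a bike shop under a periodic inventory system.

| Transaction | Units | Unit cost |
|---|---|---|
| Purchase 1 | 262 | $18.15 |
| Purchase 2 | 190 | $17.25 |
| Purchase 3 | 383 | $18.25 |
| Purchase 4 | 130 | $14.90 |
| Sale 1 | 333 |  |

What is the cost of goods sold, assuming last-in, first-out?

COGS = $5,641.75

Sale 1 (333) [LIFO — newest first]: 130 @ $14.90 + 203 @ $18.25 = $5,641.75
Ending inventory: 262 @ $18.15 + 190 @ $17.25 + 180 @ $18.25 = $11,317.80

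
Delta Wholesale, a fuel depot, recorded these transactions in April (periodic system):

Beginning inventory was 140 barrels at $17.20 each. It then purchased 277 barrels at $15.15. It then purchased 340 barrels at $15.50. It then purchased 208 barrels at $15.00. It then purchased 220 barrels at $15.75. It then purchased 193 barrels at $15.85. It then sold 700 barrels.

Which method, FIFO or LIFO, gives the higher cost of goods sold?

FIFO

FIFO COGS: 140 @ $17.20 + 277 @ $15.15 + 283 @ $15.50 = $10,991.05
LIFO COGS: 193 @ $15.85 + 220 @ $15.75 + 208 @ $15.00 + 79 @ $15.50 = $10,868.55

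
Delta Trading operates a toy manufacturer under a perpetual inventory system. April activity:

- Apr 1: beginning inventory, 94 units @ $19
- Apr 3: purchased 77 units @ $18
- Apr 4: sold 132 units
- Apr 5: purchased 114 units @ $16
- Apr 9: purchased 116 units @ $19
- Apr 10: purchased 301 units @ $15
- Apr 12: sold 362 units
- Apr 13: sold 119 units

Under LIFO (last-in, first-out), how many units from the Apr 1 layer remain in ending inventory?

Apr 4, 132 sold [LIFO — newest first]: 77 @ $18 + 55 @ $19 = $2,431
Apr 12, 362 sold [LIFO — newest first]: 301 @ $15 + 61 @ $19 = $5,674
Apr 13, 119 sold [LIFO — newest first]: 55 @ $19 + 64 @ $16 = $2,069
Total COGS = $2,431 + $5,674 + $2,069 = $10,174
Ending inventory: 39 @ $19 + 50 @ $16 = $1,541

39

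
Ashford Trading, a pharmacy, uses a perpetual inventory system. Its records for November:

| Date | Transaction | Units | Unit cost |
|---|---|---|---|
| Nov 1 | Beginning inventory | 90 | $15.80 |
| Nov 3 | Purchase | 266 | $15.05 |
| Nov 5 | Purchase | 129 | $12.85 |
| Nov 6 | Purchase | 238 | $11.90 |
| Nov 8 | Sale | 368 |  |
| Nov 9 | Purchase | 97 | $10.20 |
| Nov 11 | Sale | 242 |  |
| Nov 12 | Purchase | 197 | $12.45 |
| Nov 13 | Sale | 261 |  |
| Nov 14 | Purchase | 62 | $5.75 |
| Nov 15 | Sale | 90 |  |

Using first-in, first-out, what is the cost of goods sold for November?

Nov 8, 368 sold [FIFO — oldest first]: 90 @ $15.80 + 266 @ $15.05 + 12 @ $12.85 = $5,579.50
Nov 11, 242 sold [FIFO — oldest first]: 117 @ $12.85 + 125 @ $11.90 = $2,990.95
Nov 13, 261 sold [FIFO — oldest first]: 113 @ $11.90 + 97 @ $10.20 + 51 @ $12.45 = $2,969.05
Nov 15, 90 sold [FIFO — oldest first]: 90 @ $12.45 = $1,120.50
Total COGS = $5,579.50 + $2,990.95 + $2,969.05 + $1,120.50 = $12,660.00
Ending inventory: 56 @ $12.45 + 62 @ $5.75 = $1,053.70

COGS = $12,660.00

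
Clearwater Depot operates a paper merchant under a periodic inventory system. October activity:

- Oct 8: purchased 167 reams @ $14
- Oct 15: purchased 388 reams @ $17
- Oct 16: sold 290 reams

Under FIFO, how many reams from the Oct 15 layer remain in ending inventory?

Oct 16, 290 sold [FIFO — oldest first]: 167 @ $14 + 123 @ $17 = $4,429
Ending inventory: 265 @ $17 = $4,505

265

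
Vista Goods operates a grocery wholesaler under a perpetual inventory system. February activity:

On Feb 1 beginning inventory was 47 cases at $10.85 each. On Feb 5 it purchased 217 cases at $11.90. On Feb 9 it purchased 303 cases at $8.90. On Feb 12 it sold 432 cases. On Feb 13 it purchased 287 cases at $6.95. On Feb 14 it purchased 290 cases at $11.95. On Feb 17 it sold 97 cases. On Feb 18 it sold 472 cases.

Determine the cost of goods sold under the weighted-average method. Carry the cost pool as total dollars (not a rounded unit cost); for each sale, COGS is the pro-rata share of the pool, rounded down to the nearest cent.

COGS = $9,875.63

After Feb 1: 47 on hand, pool $509.95 (≈ $10.8500 each)
After Feb 5: 264 on hand, pool $3,092.25 (≈ $11.7131 each)
After Feb 9: 567 on hand, pool $5,788.95 (≈ $10.2098 each)
Feb 12, sell 432: 432/567 × $5,788.95 → $4,410.62
After Feb 13: 422 on hand, pool $3,372.98 (≈ $7.9928 each)
After Feb 14: 712 on hand, pool $6,838.48 (≈ $9.6046 each)
Feb 17, sell 97: 97/712 × $6,838.48 → $931.64
Feb 18, sell 472: 472/615 × $5,906.84 → $4,533.37
Total COGS = $4,410.62 + $931.64 + $4,533.37 = $9,875.63
Ending inventory (cost pool remaining) = $1,373.47
Check: goods available $11,249.10 = COGS $9,875.63 + ending $1,373.47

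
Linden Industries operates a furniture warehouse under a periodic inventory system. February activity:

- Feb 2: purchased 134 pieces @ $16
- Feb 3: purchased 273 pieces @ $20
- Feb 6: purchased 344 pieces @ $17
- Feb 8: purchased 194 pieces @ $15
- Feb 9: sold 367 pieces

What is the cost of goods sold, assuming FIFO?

Feb 9, 367 sold [FIFO — oldest first]: 134 @ $16 + 233 @ $20 = $6,804
Ending inventory: 40 @ $20 + 344 @ $17 + 194 @ $15 = $9,558

COGS = $6,804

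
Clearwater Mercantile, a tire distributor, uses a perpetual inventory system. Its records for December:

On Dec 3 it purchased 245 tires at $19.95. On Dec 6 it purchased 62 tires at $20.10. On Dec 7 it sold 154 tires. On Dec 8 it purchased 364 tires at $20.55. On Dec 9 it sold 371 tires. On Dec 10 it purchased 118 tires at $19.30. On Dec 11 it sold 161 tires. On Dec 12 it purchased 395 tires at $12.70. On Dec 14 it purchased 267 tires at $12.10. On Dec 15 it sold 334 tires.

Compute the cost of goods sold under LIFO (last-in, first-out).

Dec 7, 154 sold [LIFO — newest first]: 62 @ $20.10 + 92 @ $19.95 = $3,081.60
Dec 9, 371 sold [LIFO — newest first]: 364 @ $20.55 + 7 @ $19.95 = $7,619.85
Dec 11, 161 sold [LIFO — newest first]: 118 @ $19.30 + 43 @ $19.95 = $3,135.25
Dec 15, 334 sold [LIFO — newest first]: 267 @ $12.10 + 67 @ $12.70 = $4,081.60
Total COGS = $3,081.60 + $7,619.85 + $3,135.25 + $4,081.60 = $17,918.30
Ending inventory: 103 @ $19.95 + 328 @ $12.70 = $6,220.45
Check: goods available $24,138.75 = COGS $17,918.30 + ending $6,220.45

COGS = $17,918.30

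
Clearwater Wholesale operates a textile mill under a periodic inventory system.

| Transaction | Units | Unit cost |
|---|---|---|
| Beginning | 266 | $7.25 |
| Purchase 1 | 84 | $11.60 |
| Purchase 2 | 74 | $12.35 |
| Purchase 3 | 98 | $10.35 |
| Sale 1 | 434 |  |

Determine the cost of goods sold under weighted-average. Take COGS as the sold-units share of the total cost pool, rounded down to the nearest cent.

Sale 1, sell 434: 434/522 × $4,831.10 → $4,016.66
Ending inventory (cost pool remaining) = $814.44
Check: goods available $4,831.10 = COGS $4,016.66 + ending $814.44

COGS = $4,016.66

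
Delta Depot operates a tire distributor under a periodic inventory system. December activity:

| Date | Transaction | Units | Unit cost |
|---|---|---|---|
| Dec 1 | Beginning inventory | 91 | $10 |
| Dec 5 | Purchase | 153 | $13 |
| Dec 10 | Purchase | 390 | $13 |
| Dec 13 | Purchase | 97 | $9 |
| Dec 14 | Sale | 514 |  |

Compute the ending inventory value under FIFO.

Dec 14, 514 sold [FIFO — oldest first]: 91 @ $10 + 153 @ $13 + 270 @ $13 = $6,409
Ending inventory: 120 @ $13 + 97 @ $9 = $2,433
Check: goods available $8,842 = COGS $6,409 + ending $2,433

Ending inventory = $2,433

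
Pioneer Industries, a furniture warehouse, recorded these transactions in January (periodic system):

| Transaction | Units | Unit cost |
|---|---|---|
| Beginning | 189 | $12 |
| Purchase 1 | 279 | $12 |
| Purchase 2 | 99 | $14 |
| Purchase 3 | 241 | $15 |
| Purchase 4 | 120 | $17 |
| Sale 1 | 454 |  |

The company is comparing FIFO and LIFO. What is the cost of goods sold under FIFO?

FIFO COGS: 189 @ $12 + 265 @ $12 = $5,448
LIFO COGS: 120 @ $17 + 241 @ $15 + 93 @ $14 = $6,957

COGS = $5,448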